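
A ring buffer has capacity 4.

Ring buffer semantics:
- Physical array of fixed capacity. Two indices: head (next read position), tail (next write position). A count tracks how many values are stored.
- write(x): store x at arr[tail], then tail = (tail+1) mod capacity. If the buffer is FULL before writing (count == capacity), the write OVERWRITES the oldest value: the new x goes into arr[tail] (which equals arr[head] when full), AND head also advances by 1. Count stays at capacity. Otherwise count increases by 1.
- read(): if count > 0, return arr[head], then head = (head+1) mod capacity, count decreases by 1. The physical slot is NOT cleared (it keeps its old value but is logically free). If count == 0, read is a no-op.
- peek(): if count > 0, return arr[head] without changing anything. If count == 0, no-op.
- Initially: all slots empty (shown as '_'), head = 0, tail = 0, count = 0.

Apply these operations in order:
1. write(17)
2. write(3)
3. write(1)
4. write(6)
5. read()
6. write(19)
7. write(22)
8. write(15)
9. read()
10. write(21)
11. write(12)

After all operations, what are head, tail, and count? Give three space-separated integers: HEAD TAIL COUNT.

After op 1 (write(17)): arr=[17 _ _ _] head=0 tail=1 count=1
After op 2 (write(3)): arr=[17 3 _ _] head=0 tail=2 count=2
After op 3 (write(1)): arr=[17 3 1 _] head=0 tail=3 count=3
After op 4 (write(6)): arr=[17 3 1 6] head=0 tail=0 count=4
After op 5 (read()): arr=[17 3 1 6] head=1 tail=0 count=3
After op 6 (write(19)): arr=[19 3 1 6] head=1 tail=1 count=4
After op 7 (write(22)): arr=[19 22 1 6] head=2 tail=2 count=4
After op 8 (write(15)): arr=[19 22 15 6] head=3 tail=3 count=4
After op 9 (read()): arr=[19 22 15 6] head=0 tail=3 count=3
After op 10 (write(21)): arr=[19 22 15 21] head=0 tail=0 count=4
After op 11 (write(12)): arr=[12 22 15 21] head=1 tail=1 count=4

Answer: 1 1 4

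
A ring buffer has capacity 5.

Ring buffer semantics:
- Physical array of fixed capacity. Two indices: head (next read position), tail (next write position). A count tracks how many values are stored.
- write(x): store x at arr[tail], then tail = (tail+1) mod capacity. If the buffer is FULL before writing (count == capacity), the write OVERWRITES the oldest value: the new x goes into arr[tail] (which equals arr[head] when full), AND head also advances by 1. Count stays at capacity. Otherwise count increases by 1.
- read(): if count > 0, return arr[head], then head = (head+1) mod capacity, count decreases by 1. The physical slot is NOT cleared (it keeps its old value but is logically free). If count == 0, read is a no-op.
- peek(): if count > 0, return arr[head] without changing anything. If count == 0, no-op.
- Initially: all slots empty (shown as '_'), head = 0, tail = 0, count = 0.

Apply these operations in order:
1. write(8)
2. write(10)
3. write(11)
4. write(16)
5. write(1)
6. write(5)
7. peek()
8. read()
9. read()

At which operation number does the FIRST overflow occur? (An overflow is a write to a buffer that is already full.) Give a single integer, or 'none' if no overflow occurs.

Answer: 6

Derivation:
After op 1 (write(8)): arr=[8 _ _ _ _] head=0 tail=1 count=1
After op 2 (write(10)): arr=[8 10 _ _ _] head=0 tail=2 count=2
After op 3 (write(11)): arr=[8 10 11 _ _] head=0 tail=3 count=3
After op 4 (write(16)): arr=[8 10 11 16 _] head=0 tail=4 count=4
After op 5 (write(1)): arr=[8 10 11 16 1] head=0 tail=0 count=5
After op 6 (write(5)): arr=[5 10 11 16 1] head=1 tail=1 count=5
After op 7 (peek()): arr=[5 10 11 16 1] head=1 tail=1 count=5
After op 8 (read()): arr=[5 10 11 16 1] head=2 tail=1 count=4
After op 9 (read()): arr=[5 10 11 16 1] head=3 tail=1 count=3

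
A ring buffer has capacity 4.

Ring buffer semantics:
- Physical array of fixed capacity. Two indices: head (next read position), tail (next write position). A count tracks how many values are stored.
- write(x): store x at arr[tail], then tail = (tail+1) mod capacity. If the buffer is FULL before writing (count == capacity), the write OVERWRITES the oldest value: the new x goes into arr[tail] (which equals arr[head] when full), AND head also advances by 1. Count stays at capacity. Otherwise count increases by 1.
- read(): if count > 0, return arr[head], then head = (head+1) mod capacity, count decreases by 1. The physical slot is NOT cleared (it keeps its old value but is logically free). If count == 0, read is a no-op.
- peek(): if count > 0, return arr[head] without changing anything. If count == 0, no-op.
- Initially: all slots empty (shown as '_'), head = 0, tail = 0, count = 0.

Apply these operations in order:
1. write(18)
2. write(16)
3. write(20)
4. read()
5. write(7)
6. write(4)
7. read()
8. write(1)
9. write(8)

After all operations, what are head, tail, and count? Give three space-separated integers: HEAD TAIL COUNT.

After op 1 (write(18)): arr=[18 _ _ _] head=0 tail=1 count=1
After op 2 (write(16)): arr=[18 16 _ _] head=0 tail=2 count=2
After op 3 (write(20)): arr=[18 16 20 _] head=0 tail=3 count=3
After op 4 (read()): arr=[18 16 20 _] head=1 tail=3 count=2
After op 5 (write(7)): arr=[18 16 20 7] head=1 tail=0 count=3
After op 6 (write(4)): arr=[4 16 20 7] head=1 tail=1 count=4
After op 7 (read()): arr=[4 16 20 7] head=2 tail=1 count=3
After op 8 (write(1)): arr=[4 1 20 7] head=2 tail=2 count=4
After op 9 (write(8)): arr=[4 1 8 7] head=3 tail=3 count=4

Answer: 3 3 4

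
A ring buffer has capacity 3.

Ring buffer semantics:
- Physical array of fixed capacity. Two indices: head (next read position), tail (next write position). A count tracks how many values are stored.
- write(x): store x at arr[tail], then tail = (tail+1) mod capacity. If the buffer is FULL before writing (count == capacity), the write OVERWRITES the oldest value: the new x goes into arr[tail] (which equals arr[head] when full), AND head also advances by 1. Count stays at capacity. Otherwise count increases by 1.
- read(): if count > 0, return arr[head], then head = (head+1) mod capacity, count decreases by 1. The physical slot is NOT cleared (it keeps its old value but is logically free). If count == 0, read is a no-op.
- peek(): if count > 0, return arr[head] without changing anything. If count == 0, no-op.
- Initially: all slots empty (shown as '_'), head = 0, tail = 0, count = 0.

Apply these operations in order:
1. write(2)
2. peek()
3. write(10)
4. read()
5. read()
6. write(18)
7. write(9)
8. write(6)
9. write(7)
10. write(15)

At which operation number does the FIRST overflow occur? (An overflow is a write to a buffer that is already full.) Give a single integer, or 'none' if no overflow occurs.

Answer: 9

Derivation:
After op 1 (write(2)): arr=[2 _ _] head=0 tail=1 count=1
After op 2 (peek()): arr=[2 _ _] head=0 tail=1 count=1
After op 3 (write(10)): arr=[2 10 _] head=0 tail=2 count=2
After op 4 (read()): arr=[2 10 _] head=1 tail=2 count=1
After op 5 (read()): arr=[2 10 _] head=2 tail=2 count=0
After op 6 (write(18)): arr=[2 10 18] head=2 tail=0 count=1
After op 7 (write(9)): arr=[9 10 18] head=2 tail=1 count=2
After op 8 (write(6)): arr=[9 6 18] head=2 tail=2 count=3
After op 9 (write(7)): arr=[9 6 7] head=0 tail=0 count=3
After op 10 (write(15)): arr=[15 6 7] head=1 tail=1 count=3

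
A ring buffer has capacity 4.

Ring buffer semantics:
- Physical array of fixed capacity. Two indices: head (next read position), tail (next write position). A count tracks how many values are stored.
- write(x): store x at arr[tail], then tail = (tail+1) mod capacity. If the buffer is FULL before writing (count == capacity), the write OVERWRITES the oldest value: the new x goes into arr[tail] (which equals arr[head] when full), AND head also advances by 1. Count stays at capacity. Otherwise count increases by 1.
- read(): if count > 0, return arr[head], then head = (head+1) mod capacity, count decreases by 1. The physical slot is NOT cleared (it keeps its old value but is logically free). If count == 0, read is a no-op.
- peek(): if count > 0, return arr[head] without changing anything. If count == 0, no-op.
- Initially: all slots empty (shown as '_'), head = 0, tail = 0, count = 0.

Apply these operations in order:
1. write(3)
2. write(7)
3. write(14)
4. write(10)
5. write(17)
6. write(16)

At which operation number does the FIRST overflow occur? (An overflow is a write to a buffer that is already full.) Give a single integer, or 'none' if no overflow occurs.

After op 1 (write(3)): arr=[3 _ _ _] head=0 tail=1 count=1
After op 2 (write(7)): arr=[3 7 _ _] head=0 tail=2 count=2
After op 3 (write(14)): arr=[3 7 14 _] head=0 tail=3 count=3
After op 4 (write(10)): arr=[3 7 14 10] head=0 tail=0 count=4
After op 5 (write(17)): arr=[17 7 14 10] head=1 tail=1 count=4
After op 6 (write(16)): arr=[17 16 14 10] head=2 tail=2 count=4

Answer: 5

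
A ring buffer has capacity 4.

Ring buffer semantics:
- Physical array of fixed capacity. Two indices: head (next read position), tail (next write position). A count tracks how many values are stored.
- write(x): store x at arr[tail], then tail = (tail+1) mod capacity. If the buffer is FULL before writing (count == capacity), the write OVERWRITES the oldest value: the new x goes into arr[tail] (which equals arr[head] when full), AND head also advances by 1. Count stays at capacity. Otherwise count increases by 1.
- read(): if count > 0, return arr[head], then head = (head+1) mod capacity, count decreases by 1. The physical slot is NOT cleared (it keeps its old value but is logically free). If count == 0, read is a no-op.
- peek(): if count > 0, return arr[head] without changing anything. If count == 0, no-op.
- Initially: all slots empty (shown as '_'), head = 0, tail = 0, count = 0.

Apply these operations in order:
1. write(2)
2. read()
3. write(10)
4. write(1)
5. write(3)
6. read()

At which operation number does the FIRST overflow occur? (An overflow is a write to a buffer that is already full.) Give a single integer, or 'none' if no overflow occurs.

Answer: none

Derivation:
After op 1 (write(2)): arr=[2 _ _ _] head=0 tail=1 count=1
After op 2 (read()): arr=[2 _ _ _] head=1 tail=1 count=0
After op 3 (write(10)): arr=[2 10 _ _] head=1 tail=2 count=1
After op 4 (write(1)): arr=[2 10 1 _] head=1 tail=3 count=2
After op 5 (write(3)): arr=[2 10 1 3] head=1 tail=0 count=3
After op 6 (read()): arr=[2 10 1 3] head=2 tail=0 count=2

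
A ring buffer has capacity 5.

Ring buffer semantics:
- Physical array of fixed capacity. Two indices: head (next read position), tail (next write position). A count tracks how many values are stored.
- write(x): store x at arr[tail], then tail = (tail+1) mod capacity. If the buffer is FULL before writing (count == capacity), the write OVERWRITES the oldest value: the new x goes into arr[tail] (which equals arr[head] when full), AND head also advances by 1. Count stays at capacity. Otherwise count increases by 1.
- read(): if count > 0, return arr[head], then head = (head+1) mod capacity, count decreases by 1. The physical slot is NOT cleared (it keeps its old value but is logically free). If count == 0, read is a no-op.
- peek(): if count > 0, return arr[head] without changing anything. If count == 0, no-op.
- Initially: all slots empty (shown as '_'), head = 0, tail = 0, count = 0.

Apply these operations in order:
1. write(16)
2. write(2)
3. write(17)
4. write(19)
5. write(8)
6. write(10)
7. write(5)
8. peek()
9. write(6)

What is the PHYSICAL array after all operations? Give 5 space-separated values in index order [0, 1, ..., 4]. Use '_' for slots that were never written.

Answer: 10 5 6 19 8

Derivation:
After op 1 (write(16)): arr=[16 _ _ _ _] head=0 tail=1 count=1
After op 2 (write(2)): arr=[16 2 _ _ _] head=0 tail=2 count=2
After op 3 (write(17)): arr=[16 2 17 _ _] head=0 tail=3 count=3
After op 4 (write(19)): arr=[16 2 17 19 _] head=0 tail=4 count=4
After op 5 (write(8)): arr=[16 2 17 19 8] head=0 tail=0 count=5
After op 6 (write(10)): arr=[10 2 17 19 8] head=1 tail=1 count=5
After op 7 (write(5)): arr=[10 5 17 19 8] head=2 tail=2 count=5
After op 8 (peek()): arr=[10 5 17 19 8] head=2 tail=2 count=5
After op 9 (write(6)): arr=[10 5 6 19 8] head=3 tail=3 count=5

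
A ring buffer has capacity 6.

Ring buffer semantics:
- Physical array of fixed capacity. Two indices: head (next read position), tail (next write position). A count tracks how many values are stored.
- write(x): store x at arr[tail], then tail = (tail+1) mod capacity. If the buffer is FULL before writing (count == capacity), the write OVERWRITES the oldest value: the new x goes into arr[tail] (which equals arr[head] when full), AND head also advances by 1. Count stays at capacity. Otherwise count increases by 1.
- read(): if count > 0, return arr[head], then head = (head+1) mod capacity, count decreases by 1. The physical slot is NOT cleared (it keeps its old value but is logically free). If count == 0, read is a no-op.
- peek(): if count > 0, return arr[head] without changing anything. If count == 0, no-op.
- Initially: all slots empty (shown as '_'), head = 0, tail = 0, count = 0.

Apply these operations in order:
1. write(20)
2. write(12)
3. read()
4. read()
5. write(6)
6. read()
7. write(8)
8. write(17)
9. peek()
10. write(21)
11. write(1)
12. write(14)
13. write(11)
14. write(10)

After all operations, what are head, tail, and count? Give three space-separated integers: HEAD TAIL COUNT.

Answer: 4 4 6

Derivation:
After op 1 (write(20)): arr=[20 _ _ _ _ _] head=0 tail=1 count=1
After op 2 (write(12)): arr=[20 12 _ _ _ _] head=0 tail=2 count=2
After op 3 (read()): arr=[20 12 _ _ _ _] head=1 tail=2 count=1
After op 4 (read()): arr=[20 12 _ _ _ _] head=2 tail=2 count=0
After op 5 (write(6)): arr=[20 12 6 _ _ _] head=2 tail=3 count=1
After op 6 (read()): arr=[20 12 6 _ _ _] head=3 tail=3 count=0
After op 7 (write(8)): arr=[20 12 6 8 _ _] head=3 tail=4 count=1
After op 8 (write(17)): arr=[20 12 6 8 17 _] head=3 tail=5 count=2
After op 9 (peek()): arr=[20 12 6 8 17 _] head=3 tail=5 count=2
After op 10 (write(21)): arr=[20 12 6 8 17 21] head=3 tail=0 count=3
After op 11 (write(1)): arr=[1 12 6 8 17 21] head=3 tail=1 count=4
After op 12 (write(14)): arr=[1 14 6 8 17 21] head=3 tail=2 count=5
After op 13 (write(11)): arr=[1 14 11 8 17 21] head=3 tail=3 count=6
After op 14 (write(10)): arr=[1 14 11 10 17 21] head=4 tail=4 count=6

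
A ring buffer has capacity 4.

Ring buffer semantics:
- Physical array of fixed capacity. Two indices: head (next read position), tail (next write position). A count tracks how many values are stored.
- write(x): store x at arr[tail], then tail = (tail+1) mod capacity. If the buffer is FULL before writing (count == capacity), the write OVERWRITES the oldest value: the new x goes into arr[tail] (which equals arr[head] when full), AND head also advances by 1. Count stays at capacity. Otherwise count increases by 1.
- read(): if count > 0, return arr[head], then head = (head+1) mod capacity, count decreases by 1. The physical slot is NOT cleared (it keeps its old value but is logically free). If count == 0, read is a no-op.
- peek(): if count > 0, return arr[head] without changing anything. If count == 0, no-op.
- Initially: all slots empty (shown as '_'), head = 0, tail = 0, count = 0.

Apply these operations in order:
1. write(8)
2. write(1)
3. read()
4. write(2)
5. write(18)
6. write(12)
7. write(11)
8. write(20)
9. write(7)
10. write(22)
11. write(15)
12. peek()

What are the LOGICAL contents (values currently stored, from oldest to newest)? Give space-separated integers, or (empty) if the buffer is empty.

Answer: 20 7 22 15

Derivation:
After op 1 (write(8)): arr=[8 _ _ _] head=0 tail=1 count=1
After op 2 (write(1)): arr=[8 1 _ _] head=0 tail=2 count=2
After op 3 (read()): arr=[8 1 _ _] head=1 tail=2 count=1
After op 4 (write(2)): arr=[8 1 2 _] head=1 tail=3 count=2
After op 5 (write(18)): arr=[8 1 2 18] head=1 tail=0 count=3
After op 6 (write(12)): arr=[12 1 2 18] head=1 tail=1 count=4
After op 7 (write(11)): arr=[12 11 2 18] head=2 tail=2 count=4
After op 8 (write(20)): arr=[12 11 20 18] head=3 tail=3 count=4
After op 9 (write(7)): arr=[12 11 20 7] head=0 tail=0 count=4
After op 10 (write(22)): arr=[22 11 20 7] head=1 tail=1 count=4
After op 11 (write(15)): arr=[22 15 20 7] head=2 tail=2 count=4
After op 12 (peek()): arr=[22 15 20 7] head=2 tail=2 count=4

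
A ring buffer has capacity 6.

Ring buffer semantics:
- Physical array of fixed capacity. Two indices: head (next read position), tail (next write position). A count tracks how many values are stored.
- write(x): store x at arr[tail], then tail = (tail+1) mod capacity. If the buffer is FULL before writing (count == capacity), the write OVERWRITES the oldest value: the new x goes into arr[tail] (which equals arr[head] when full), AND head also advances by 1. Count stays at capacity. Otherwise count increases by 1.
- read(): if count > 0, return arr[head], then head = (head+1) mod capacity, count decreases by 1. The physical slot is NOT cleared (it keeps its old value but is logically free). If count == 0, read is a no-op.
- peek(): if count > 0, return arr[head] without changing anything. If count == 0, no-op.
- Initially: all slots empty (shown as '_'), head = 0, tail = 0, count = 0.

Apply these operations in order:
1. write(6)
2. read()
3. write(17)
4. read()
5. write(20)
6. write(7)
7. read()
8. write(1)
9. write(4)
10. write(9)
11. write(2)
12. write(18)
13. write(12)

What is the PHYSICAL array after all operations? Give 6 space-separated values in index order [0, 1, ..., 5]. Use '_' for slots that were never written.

Answer: 9 2 18 12 1 4

Derivation:
After op 1 (write(6)): arr=[6 _ _ _ _ _] head=0 tail=1 count=1
After op 2 (read()): arr=[6 _ _ _ _ _] head=1 tail=1 count=0
After op 3 (write(17)): arr=[6 17 _ _ _ _] head=1 tail=2 count=1
After op 4 (read()): arr=[6 17 _ _ _ _] head=2 tail=2 count=0
After op 5 (write(20)): arr=[6 17 20 _ _ _] head=2 tail=3 count=1
After op 6 (write(7)): arr=[6 17 20 7 _ _] head=2 tail=4 count=2
After op 7 (read()): arr=[6 17 20 7 _ _] head=3 tail=4 count=1
After op 8 (write(1)): arr=[6 17 20 7 1 _] head=3 tail=5 count=2
After op 9 (write(4)): arr=[6 17 20 7 1 4] head=3 tail=0 count=3
After op 10 (write(9)): arr=[9 17 20 7 1 4] head=3 tail=1 count=4
After op 11 (write(2)): arr=[9 2 20 7 1 4] head=3 tail=2 count=5
After op 12 (write(18)): arr=[9 2 18 7 1 4] head=3 tail=3 count=6
After op 13 (write(12)): arr=[9 2 18 12 1 4] head=4 tail=4 count=6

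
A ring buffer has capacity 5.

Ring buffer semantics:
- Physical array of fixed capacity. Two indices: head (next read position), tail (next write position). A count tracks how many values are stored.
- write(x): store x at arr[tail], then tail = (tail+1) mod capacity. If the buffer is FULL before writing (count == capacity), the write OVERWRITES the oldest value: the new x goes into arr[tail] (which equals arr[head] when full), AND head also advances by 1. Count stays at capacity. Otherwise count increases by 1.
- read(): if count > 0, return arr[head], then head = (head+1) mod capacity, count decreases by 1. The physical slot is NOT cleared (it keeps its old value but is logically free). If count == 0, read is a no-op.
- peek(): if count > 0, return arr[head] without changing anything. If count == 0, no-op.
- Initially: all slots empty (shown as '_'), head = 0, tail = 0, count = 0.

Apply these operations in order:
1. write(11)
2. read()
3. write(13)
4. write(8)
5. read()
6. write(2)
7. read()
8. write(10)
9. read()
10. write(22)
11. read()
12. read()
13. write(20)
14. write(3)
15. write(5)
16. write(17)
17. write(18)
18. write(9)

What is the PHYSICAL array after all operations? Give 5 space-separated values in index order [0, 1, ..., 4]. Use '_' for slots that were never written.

Answer: 18 9 3 5 17

Derivation:
After op 1 (write(11)): arr=[11 _ _ _ _] head=0 tail=1 count=1
After op 2 (read()): arr=[11 _ _ _ _] head=1 tail=1 count=0
After op 3 (write(13)): arr=[11 13 _ _ _] head=1 tail=2 count=1
After op 4 (write(8)): arr=[11 13 8 _ _] head=1 tail=3 count=2
After op 5 (read()): arr=[11 13 8 _ _] head=2 tail=3 count=1
After op 6 (write(2)): arr=[11 13 8 2 _] head=2 tail=4 count=2
After op 7 (read()): arr=[11 13 8 2 _] head=3 tail=4 count=1
After op 8 (write(10)): arr=[11 13 8 2 10] head=3 tail=0 count=2
After op 9 (read()): arr=[11 13 8 2 10] head=4 tail=0 count=1
After op 10 (write(22)): arr=[22 13 8 2 10] head=4 tail=1 count=2
After op 11 (read()): arr=[22 13 8 2 10] head=0 tail=1 count=1
After op 12 (read()): arr=[22 13 8 2 10] head=1 tail=1 count=0
After op 13 (write(20)): arr=[22 20 8 2 10] head=1 tail=2 count=1
After op 14 (write(3)): arr=[22 20 3 2 10] head=1 tail=3 count=2
After op 15 (write(5)): arr=[22 20 3 5 10] head=1 tail=4 count=3
After op 16 (write(17)): arr=[22 20 3 5 17] head=1 tail=0 count=4
After op 17 (write(18)): arr=[18 20 3 5 17] head=1 tail=1 count=5
After op 18 (write(9)): arr=[18 9 3 5 17] head=2 tail=2 count=5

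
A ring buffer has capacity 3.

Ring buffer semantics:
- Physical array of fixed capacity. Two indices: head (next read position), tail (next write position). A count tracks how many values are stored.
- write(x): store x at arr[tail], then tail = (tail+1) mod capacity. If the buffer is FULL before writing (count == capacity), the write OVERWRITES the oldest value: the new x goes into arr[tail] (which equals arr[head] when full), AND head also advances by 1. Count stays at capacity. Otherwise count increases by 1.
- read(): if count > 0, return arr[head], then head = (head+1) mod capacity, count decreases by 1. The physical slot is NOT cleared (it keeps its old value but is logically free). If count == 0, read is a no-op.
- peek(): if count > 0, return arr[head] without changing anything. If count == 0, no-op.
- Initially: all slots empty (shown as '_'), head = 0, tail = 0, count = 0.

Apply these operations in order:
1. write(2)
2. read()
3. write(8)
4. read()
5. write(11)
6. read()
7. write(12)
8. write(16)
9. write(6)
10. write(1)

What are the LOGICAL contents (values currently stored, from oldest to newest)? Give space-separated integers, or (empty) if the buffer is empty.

After op 1 (write(2)): arr=[2 _ _] head=0 tail=1 count=1
After op 2 (read()): arr=[2 _ _] head=1 tail=1 count=0
After op 3 (write(8)): arr=[2 8 _] head=1 tail=2 count=1
After op 4 (read()): arr=[2 8 _] head=2 tail=2 count=0
After op 5 (write(11)): arr=[2 8 11] head=2 tail=0 count=1
After op 6 (read()): arr=[2 8 11] head=0 tail=0 count=0
After op 7 (write(12)): arr=[12 8 11] head=0 tail=1 count=1
After op 8 (write(16)): arr=[12 16 11] head=0 tail=2 count=2
After op 9 (write(6)): arr=[12 16 6] head=0 tail=0 count=3
After op 10 (write(1)): arr=[1 16 6] head=1 tail=1 count=3

Answer: 16 6 1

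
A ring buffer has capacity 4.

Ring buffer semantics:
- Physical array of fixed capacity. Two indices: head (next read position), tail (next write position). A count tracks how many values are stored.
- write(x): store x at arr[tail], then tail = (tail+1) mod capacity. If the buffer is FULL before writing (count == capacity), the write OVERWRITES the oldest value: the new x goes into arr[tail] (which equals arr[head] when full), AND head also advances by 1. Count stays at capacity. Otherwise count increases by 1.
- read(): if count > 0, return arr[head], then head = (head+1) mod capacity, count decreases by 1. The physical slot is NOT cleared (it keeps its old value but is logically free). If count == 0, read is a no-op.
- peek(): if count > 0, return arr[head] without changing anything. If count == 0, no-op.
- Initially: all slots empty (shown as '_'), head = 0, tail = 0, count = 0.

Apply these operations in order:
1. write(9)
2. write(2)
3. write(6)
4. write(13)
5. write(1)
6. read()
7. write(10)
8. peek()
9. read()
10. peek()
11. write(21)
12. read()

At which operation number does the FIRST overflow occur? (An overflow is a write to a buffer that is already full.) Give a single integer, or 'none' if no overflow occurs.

Answer: 5

Derivation:
After op 1 (write(9)): arr=[9 _ _ _] head=0 tail=1 count=1
After op 2 (write(2)): arr=[9 2 _ _] head=0 tail=2 count=2
After op 3 (write(6)): arr=[9 2 6 _] head=0 tail=3 count=3
After op 4 (write(13)): arr=[9 2 6 13] head=0 tail=0 count=4
After op 5 (write(1)): arr=[1 2 6 13] head=1 tail=1 count=4
After op 6 (read()): arr=[1 2 6 13] head=2 tail=1 count=3
After op 7 (write(10)): arr=[1 10 6 13] head=2 tail=2 count=4
After op 8 (peek()): arr=[1 10 6 13] head=2 tail=2 count=4
After op 9 (read()): arr=[1 10 6 13] head=3 tail=2 count=3
After op 10 (peek()): arr=[1 10 6 13] head=3 tail=2 count=3
After op 11 (write(21)): arr=[1 10 21 13] head=3 tail=3 count=4
After op 12 (read()): arr=[1 10 21 13] head=0 tail=3 count=3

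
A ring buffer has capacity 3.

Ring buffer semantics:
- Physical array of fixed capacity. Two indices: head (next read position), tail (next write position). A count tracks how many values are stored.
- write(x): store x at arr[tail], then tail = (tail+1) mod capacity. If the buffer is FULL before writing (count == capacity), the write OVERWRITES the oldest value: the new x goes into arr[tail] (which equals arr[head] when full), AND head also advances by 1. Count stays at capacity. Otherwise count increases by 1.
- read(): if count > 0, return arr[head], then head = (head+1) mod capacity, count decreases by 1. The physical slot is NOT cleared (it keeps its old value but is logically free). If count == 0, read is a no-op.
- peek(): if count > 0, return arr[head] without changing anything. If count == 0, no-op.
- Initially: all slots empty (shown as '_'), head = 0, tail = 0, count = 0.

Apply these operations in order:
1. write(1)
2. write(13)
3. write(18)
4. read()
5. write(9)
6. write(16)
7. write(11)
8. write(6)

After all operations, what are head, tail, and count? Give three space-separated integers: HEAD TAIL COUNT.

Answer: 1 1 3

Derivation:
After op 1 (write(1)): arr=[1 _ _] head=0 tail=1 count=1
After op 2 (write(13)): arr=[1 13 _] head=0 tail=2 count=2
After op 3 (write(18)): arr=[1 13 18] head=0 tail=0 count=3
After op 4 (read()): arr=[1 13 18] head=1 tail=0 count=2
After op 5 (write(9)): arr=[9 13 18] head=1 tail=1 count=3
After op 6 (write(16)): arr=[9 16 18] head=2 tail=2 count=3
After op 7 (write(11)): arr=[9 16 11] head=0 tail=0 count=3
After op 8 (write(6)): arr=[6 16 11] head=1 tail=1 count=3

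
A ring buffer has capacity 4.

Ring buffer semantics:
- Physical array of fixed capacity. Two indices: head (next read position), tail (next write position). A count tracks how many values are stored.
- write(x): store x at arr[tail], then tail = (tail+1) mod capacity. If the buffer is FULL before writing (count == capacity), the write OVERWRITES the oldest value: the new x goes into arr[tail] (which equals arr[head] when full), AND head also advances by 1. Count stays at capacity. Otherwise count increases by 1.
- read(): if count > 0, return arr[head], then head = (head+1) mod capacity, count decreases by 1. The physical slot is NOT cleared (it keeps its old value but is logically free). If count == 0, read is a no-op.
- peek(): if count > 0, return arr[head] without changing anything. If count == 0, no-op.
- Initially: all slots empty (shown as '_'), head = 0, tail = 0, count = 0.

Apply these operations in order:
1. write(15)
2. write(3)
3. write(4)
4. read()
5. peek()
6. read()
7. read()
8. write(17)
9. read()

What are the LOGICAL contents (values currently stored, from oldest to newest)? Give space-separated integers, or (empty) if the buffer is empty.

After op 1 (write(15)): arr=[15 _ _ _] head=0 tail=1 count=1
After op 2 (write(3)): arr=[15 3 _ _] head=0 tail=2 count=2
After op 3 (write(4)): arr=[15 3 4 _] head=0 tail=3 count=3
After op 4 (read()): arr=[15 3 4 _] head=1 tail=3 count=2
After op 5 (peek()): arr=[15 3 4 _] head=1 tail=3 count=2
After op 6 (read()): arr=[15 3 4 _] head=2 tail=3 count=1
After op 7 (read()): arr=[15 3 4 _] head=3 tail=3 count=0
After op 8 (write(17)): arr=[15 3 4 17] head=3 tail=0 count=1
After op 9 (read()): arr=[15 3 4 17] head=0 tail=0 count=0

Answer: (empty)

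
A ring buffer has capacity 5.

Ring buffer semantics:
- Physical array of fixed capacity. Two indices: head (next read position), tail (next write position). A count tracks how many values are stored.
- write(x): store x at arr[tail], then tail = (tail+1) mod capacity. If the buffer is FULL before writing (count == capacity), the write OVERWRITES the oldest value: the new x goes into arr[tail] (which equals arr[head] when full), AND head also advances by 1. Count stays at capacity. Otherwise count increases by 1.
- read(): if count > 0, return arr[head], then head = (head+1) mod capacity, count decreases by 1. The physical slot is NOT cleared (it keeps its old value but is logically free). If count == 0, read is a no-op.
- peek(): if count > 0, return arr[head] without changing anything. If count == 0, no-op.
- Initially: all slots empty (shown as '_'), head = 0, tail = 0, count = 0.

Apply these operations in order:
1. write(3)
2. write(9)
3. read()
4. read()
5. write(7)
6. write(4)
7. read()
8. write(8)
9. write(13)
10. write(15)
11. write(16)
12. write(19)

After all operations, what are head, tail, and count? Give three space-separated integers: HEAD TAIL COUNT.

After op 1 (write(3)): arr=[3 _ _ _ _] head=0 tail=1 count=1
After op 2 (write(9)): arr=[3 9 _ _ _] head=0 tail=2 count=2
After op 3 (read()): arr=[3 9 _ _ _] head=1 tail=2 count=1
After op 4 (read()): arr=[3 9 _ _ _] head=2 tail=2 count=0
After op 5 (write(7)): arr=[3 9 7 _ _] head=2 tail=3 count=1
After op 6 (write(4)): arr=[3 9 7 4 _] head=2 tail=4 count=2
After op 7 (read()): arr=[3 9 7 4 _] head=3 tail=4 count=1
After op 8 (write(8)): arr=[3 9 7 4 8] head=3 tail=0 count=2
After op 9 (write(13)): arr=[13 9 7 4 8] head=3 tail=1 count=3
After op 10 (write(15)): arr=[13 15 7 4 8] head=3 tail=2 count=4
After op 11 (write(16)): arr=[13 15 16 4 8] head=3 tail=3 count=5
After op 12 (write(19)): arr=[13 15 16 19 8] head=4 tail=4 count=5

Answer: 4 4 5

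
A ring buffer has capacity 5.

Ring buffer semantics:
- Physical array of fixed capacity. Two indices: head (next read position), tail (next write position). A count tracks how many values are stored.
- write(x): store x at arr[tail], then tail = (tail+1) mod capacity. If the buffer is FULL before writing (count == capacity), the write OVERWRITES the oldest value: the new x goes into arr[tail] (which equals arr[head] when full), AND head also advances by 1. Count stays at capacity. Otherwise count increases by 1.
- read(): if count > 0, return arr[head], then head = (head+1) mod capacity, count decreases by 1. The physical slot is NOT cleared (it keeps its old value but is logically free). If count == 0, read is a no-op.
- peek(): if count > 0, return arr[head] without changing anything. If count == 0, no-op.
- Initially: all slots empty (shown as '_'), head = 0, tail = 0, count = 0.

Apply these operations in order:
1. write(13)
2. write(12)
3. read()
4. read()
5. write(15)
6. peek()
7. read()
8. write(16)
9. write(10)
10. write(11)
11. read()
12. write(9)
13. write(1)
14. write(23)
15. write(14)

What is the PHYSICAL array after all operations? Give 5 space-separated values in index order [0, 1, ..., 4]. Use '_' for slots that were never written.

Answer: 11 9 1 23 14

Derivation:
After op 1 (write(13)): arr=[13 _ _ _ _] head=0 tail=1 count=1
After op 2 (write(12)): arr=[13 12 _ _ _] head=0 tail=2 count=2
After op 3 (read()): arr=[13 12 _ _ _] head=1 tail=2 count=1
After op 4 (read()): arr=[13 12 _ _ _] head=2 tail=2 count=0
After op 5 (write(15)): arr=[13 12 15 _ _] head=2 tail=3 count=1
After op 6 (peek()): arr=[13 12 15 _ _] head=2 tail=3 count=1
After op 7 (read()): arr=[13 12 15 _ _] head=3 tail=3 count=0
After op 8 (write(16)): arr=[13 12 15 16 _] head=3 tail=4 count=1
After op 9 (write(10)): arr=[13 12 15 16 10] head=3 tail=0 count=2
After op 10 (write(11)): arr=[11 12 15 16 10] head=3 tail=1 count=3
After op 11 (read()): arr=[11 12 15 16 10] head=4 tail=1 count=2
After op 12 (write(9)): arr=[11 9 15 16 10] head=4 tail=2 count=3
After op 13 (write(1)): arr=[11 9 1 16 10] head=4 tail=3 count=4
After op 14 (write(23)): arr=[11 9 1 23 10] head=4 tail=4 count=5
After op 15 (write(14)): arr=[11 9 1 23 14] head=0 tail=0 count=5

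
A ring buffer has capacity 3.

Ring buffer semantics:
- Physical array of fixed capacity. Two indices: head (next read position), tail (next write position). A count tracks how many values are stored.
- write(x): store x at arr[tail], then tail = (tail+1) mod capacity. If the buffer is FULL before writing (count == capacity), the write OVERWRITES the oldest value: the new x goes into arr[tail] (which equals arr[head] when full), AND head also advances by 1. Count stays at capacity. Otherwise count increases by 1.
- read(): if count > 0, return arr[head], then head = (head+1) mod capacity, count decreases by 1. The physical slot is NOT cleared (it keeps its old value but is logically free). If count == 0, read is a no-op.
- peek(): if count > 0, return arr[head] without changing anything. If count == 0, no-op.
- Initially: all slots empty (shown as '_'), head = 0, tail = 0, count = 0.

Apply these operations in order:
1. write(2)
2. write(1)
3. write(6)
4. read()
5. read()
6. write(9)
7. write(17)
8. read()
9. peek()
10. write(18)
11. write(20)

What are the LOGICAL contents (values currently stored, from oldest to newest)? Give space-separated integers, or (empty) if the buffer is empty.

Answer: 17 18 20

Derivation:
After op 1 (write(2)): arr=[2 _ _] head=0 tail=1 count=1
After op 2 (write(1)): arr=[2 1 _] head=0 tail=2 count=2
After op 3 (write(6)): arr=[2 1 6] head=0 tail=0 count=3
After op 4 (read()): arr=[2 1 6] head=1 tail=0 count=2
After op 5 (read()): arr=[2 1 6] head=2 tail=0 count=1
After op 6 (write(9)): arr=[9 1 6] head=2 tail=1 count=2
After op 7 (write(17)): arr=[9 17 6] head=2 tail=2 count=3
After op 8 (read()): arr=[9 17 6] head=0 tail=2 count=2
After op 9 (peek()): arr=[9 17 6] head=0 tail=2 count=2
After op 10 (write(18)): arr=[9 17 18] head=0 tail=0 count=3
After op 11 (write(20)): arr=[20 17 18] head=1 tail=1 count=3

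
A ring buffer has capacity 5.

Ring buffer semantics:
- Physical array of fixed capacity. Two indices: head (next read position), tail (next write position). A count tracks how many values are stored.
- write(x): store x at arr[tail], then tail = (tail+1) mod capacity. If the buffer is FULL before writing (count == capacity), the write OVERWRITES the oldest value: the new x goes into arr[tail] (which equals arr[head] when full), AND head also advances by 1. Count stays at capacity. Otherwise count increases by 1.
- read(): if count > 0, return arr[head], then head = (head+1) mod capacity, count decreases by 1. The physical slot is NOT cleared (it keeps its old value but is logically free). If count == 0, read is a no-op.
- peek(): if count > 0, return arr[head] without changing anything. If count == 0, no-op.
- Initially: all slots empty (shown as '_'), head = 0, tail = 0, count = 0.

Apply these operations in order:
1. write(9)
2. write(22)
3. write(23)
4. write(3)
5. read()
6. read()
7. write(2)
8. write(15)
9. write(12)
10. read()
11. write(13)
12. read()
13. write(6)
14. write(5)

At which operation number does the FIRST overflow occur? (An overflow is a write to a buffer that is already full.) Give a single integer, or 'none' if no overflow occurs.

After op 1 (write(9)): arr=[9 _ _ _ _] head=0 tail=1 count=1
After op 2 (write(22)): arr=[9 22 _ _ _] head=0 tail=2 count=2
After op 3 (write(23)): arr=[9 22 23 _ _] head=0 tail=3 count=3
After op 4 (write(3)): arr=[9 22 23 3 _] head=0 tail=4 count=4
After op 5 (read()): arr=[9 22 23 3 _] head=1 tail=4 count=3
After op 6 (read()): arr=[9 22 23 3 _] head=2 tail=4 count=2
After op 7 (write(2)): arr=[9 22 23 3 2] head=2 tail=0 count=3
After op 8 (write(15)): arr=[15 22 23 3 2] head=2 tail=1 count=4
After op 9 (write(12)): arr=[15 12 23 3 2] head=2 tail=2 count=5
After op 10 (read()): arr=[15 12 23 3 2] head=3 tail=2 count=4
After op 11 (write(13)): arr=[15 12 13 3 2] head=3 tail=3 count=5
After op 12 (read()): arr=[15 12 13 3 2] head=4 tail=3 count=4
After op 13 (write(6)): arr=[15 12 13 6 2] head=4 tail=4 count=5
After op 14 (write(5)): arr=[15 12 13 6 5] head=0 tail=0 count=5

Answer: 14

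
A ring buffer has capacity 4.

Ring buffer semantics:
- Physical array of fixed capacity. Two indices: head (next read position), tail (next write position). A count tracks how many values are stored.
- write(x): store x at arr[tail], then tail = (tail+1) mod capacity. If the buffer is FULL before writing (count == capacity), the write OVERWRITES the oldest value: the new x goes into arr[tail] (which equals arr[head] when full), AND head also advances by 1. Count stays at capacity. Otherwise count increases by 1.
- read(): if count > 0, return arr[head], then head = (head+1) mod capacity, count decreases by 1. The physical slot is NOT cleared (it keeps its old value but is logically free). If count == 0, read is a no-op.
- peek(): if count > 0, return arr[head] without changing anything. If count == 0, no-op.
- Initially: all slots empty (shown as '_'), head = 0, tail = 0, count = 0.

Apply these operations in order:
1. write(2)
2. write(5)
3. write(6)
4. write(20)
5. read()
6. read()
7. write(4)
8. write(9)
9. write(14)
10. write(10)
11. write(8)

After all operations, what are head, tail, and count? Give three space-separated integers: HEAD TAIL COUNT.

After op 1 (write(2)): arr=[2 _ _ _] head=0 tail=1 count=1
After op 2 (write(5)): arr=[2 5 _ _] head=0 tail=2 count=2
After op 3 (write(6)): arr=[2 5 6 _] head=0 tail=3 count=3
After op 4 (write(20)): arr=[2 5 6 20] head=0 tail=0 count=4
After op 5 (read()): arr=[2 5 6 20] head=1 tail=0 count=3
After op 6 (read()): arr=[2 5 6 20] head=2 tail=0 count=2
After op 7 (write(4)): arr=[4 5 6 20] head=2 tail=1 count=3
After op 8 (write(9)): arr=[4 9 6 20] head=2 tail=2 count=4
After op 9 (write(14)): arr=[4 9 14 20] head=3 tail=3 count=4
After op 10 (write(10)): arr=[4 9 14 10] head=0 tail=0 count=4
After op 11 (write(8)): arr=[8 9 14 10] head=1 tail=1 count=4

Answer: 1 1 4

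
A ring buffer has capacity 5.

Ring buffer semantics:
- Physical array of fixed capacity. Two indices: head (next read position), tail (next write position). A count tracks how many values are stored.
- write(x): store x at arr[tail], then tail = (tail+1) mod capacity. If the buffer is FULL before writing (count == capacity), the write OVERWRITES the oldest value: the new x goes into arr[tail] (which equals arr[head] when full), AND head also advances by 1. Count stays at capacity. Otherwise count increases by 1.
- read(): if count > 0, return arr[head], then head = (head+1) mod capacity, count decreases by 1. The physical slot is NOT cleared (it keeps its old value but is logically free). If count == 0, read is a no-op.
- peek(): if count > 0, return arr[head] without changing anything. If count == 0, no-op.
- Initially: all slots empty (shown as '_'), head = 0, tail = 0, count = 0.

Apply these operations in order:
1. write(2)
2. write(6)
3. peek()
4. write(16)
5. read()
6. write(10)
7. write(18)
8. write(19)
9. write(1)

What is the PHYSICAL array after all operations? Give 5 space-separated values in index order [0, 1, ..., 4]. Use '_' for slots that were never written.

After op 1 (write(2)): arr=[2 _ _ _ _] head=0 tail=1 count=1
After op 2 (write(6)): arr=[2 6 _ _ _] head=0 tail=2 count=2
After op 3 (peek()): arr=[2 6 _ _ _] head=0 tail=2 count=2
After op 4 (write(16)): arr=[2 6 16 _ _] head=0 tail=3 count=3
After op 5 (read()): arr=[2 6 16 _ _] head=1 tail=3 count=2
After op 6 (write(10)): arr=[2 6 16 10 _] head=1 tail=4 count=3
After op 7 (write(18)): arr=[2 6 16 10 18] head=1 tail=0 count=4
After op 8 (write(19)): arr=[19 6 16 10 18] head=1 tail=1 count=5
After op 9 (write(1)): arr=[19 1 16 10 18] head=2 tail=2 count=5

Answer: 19 1 16 10 18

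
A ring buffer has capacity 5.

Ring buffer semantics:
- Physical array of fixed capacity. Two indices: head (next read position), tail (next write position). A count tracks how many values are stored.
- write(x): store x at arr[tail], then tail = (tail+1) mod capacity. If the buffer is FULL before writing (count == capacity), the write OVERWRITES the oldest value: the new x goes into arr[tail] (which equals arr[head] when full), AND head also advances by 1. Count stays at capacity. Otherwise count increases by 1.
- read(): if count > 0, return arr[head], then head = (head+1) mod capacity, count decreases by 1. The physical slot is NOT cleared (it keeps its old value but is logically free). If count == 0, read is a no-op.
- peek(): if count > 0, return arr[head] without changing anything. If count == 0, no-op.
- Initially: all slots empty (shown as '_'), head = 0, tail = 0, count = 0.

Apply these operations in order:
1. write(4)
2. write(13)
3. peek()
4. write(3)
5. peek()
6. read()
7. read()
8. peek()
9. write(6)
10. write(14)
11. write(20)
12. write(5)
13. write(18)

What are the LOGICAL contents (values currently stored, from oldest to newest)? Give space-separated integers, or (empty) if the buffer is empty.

Answer: 6 14 20 5 18

Derivation:
After op 1 (write(4)): arr=[4 _ _ _ _] head=0 tail=1 count=1
After op 2 (write(13)): arr=[4 13 _ _ _] head=0 tail=2 count=2
After op 3 (peek()): arr=[4 13 _ _ _] head=0 tail=2 count=2
After op 4 (write(3)): arr=[4 13 3 _ _] head=0 tail=3 count=3
After op 5 (peek()): arr=[4 13 3 _ _] head=0 tail=3 count=3
After op 6 (read()): arr=[4 13 3 _ _] head=1 tail=3 count=2
After op 7 (read()): arr=[4 13 3 _ _] head=2 tail=3 count=1
After op 8 (peek()): arr=[4 13 3 _ _] head=2 tail=3 count=1
After op 9 (write(6)): arr=[4 13 3 6 _] head=2 tail=4 count=2
After op 10 (write(14)): arr=[4 13 3 6 14] head=2 tail=0 count=3
After op 11 (write(20)): arr=[20 13 3 6 14] head=2 tail=1 count=4
After op 12 (write(5)): arr=[20 5 3 6 14] head=2 tail=2 count=5
After op 13 (write(18)): arr=[20 5 18 6 14] head=3 tail=3 count=5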